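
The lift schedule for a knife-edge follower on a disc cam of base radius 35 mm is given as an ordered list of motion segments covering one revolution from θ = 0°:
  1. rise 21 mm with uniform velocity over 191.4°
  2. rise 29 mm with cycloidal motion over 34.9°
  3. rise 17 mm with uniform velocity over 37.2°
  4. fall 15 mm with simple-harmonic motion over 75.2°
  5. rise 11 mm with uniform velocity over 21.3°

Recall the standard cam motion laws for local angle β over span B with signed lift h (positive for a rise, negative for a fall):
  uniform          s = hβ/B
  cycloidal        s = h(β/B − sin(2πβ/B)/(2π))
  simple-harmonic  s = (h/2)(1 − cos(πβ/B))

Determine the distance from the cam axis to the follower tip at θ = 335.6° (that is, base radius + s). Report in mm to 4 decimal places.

seg 1 [0°–191.4°] uniform, h=21: full span → s += 21 → s = 21.0000
seg 2 [191.4°–226.3°] cycloidal, h=29: full span → s += 29 → s = 50.0000
seg 3 [226.3°–263.5°] uniform, h=17: full span → s += 17 → s = 67.0000
seg 4 [263.5°–338.7°] simple-harmonic, h=-15: θ=335.6° here. β=72.1, B=75.2. -15/2·(1 − cos(π·0.9588)) = -14.9372 → s = 52.0628
radial distance = base radius + s = 35 + 52.0628 = 87.0628

87.0628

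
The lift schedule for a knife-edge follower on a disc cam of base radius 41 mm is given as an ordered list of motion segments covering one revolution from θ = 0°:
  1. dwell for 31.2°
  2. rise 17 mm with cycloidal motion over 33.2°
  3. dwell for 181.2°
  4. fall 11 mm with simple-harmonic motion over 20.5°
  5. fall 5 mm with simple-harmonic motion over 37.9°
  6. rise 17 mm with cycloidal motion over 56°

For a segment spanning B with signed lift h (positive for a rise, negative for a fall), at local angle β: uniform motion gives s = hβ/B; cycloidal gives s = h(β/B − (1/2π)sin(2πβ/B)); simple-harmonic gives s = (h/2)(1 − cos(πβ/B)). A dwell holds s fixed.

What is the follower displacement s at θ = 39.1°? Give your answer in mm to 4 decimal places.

seg 1 [0°–31.2°] dwell: s stays 0.0000
seg 2 [31.2°–64.4°] cycloidal, h=17: θ=39.1° here. β=7.9, B=33.2. 17·(0.2380 − sin(2π·0.2380)/(2π)) = 1.3473 → s = 1.3473

1.3473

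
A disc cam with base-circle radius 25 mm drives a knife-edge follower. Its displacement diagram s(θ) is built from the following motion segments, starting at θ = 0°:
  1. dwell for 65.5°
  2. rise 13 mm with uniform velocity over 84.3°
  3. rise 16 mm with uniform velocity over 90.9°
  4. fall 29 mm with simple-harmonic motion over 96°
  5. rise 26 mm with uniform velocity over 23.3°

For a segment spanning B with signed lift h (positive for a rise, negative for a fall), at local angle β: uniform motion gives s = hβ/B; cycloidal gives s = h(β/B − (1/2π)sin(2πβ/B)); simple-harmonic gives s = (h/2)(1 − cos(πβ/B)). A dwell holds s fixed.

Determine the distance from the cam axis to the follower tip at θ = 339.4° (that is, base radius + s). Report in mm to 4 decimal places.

seg 1 [0°–65.5°] dwell: s stays 0.0000
seg 2 [65.5°–149.8°] uniform, h=13: full span → s += 13 → s = 13.0000
seg 3 [149.8°–240.7°] uniform, h=16: full span → s += 16 → s = 29.0000
seg 4 [240.7°–336.7°] simple-harmonic, h=-29: full span → s += -29 → s = 0.0000
seg 5 [336.7°–360°] uniform, h=26: θ=339.4° here. β=2.7, B=23.3. 26·2.7/23.3 = 3.0129 → s = 3.0129
radial distance = base radius + s = 25 + 3.0129 = 28.0129

28.0129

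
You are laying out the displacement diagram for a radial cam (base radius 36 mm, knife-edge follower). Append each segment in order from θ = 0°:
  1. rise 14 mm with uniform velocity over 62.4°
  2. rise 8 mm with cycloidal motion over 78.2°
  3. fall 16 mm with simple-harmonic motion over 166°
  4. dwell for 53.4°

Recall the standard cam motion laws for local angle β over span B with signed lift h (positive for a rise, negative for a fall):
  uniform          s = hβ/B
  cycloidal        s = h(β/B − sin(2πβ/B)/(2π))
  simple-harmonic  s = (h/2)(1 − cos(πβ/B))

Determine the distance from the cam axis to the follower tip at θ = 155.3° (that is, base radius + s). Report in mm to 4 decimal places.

seg 1 [0°–62.4°] uniform, h=14: full span → s += 14 → s = 14.0000
seg 2 [62.4°–140.6°] cycloidal, h=8: full span → s += 8 → s = 22.0000
seg 3 [140.6°–306.6°] simple-harmonic, h=-16: θ=155.3° here. β=14.7, B=166. -16/2·(1 − cos(π·0.0886)) = -0.3076 → s = 21.6924
radial distance = base radius + s = 36 + 21.6924 = 57.6924

57.6924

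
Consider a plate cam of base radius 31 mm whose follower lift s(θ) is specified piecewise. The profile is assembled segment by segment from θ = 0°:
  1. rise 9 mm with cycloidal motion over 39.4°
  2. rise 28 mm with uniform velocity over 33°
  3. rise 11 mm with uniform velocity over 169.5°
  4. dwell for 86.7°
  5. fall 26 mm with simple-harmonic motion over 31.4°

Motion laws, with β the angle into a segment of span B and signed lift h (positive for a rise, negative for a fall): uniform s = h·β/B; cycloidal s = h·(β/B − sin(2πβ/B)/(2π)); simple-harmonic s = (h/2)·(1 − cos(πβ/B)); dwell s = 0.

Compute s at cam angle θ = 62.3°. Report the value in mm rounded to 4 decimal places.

seg 1 [0°–39.4°] cycloidal, h=9: full span → s += 9 → s = 9.0000
seg 2 [39.4°–72.4°] uniform, h=28: θ=62.3° here. β=22.9, B=33. 28·22.9/33 = 19.4303 → s = 28.4303

28.4303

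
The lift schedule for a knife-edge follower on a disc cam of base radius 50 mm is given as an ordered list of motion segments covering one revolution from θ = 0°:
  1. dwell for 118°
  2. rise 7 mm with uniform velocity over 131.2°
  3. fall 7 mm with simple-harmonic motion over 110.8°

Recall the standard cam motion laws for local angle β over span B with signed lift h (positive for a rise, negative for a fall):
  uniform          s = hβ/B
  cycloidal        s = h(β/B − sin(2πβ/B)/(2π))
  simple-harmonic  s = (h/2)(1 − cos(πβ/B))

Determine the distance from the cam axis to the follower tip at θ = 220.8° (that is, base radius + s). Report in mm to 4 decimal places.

seg 1 [0°–118°] dwell: s stays 0.0000
seg 2 [118°–249.2°] uniform, h=7: θ=220.8° here. β=102.8, B=131.2. 7·102.8/131.2 = 5.4848 → s = 5.4848
radial distance = base radius + s = 50 + 5.4848 = 55.4848

55.4848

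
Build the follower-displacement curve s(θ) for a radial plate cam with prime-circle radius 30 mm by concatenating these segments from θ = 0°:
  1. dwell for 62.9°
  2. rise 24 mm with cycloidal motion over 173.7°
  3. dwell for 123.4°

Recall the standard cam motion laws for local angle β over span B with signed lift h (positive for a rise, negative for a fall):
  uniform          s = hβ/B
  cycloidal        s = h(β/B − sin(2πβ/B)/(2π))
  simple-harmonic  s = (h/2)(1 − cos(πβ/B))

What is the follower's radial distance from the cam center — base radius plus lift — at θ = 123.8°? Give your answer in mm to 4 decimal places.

seg 1 [0°–62.9°] dwell: s stays 0.0000
seg 2 [62.9°–236.6°] cycloidal, h=24: θ=123.8° here. β=60.9, B=173.7. 24·(0.3506 − sin(2π·0.3506)/(2π)) = 5.3328 → s = 5.3328
radial distance = base radius + s = 30 + 5.3328 = 35.3328

35.3328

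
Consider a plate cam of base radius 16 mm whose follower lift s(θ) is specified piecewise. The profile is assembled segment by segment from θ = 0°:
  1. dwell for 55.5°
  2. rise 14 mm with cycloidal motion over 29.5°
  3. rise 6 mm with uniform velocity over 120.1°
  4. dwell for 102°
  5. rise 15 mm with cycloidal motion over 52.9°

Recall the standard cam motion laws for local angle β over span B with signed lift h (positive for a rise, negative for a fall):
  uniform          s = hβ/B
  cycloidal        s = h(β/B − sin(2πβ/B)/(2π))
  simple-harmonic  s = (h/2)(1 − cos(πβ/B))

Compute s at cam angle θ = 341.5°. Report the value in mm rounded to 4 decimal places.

seg 1 [0°–55.5°] dwell: s stays 0.0000
seg 2 [55.5°–85°] cycloidal, h=14: full span → s += 14 → s = 14.0000
seg 3 [85°–205.1°] uniform, h=6: full span → s += 6 → s = 20.0000
seg 4 [205.1°–307.1°] dwell: s stays 20.0000
seg 5 [307.1°–360°] cycloidal, h=15: θ=341.5° here. β=34.4, B=52.9. 15·(0.6503 − sin(2π·0.6503)/(2π)) = 11.6881 → s = 31.6881

31.6881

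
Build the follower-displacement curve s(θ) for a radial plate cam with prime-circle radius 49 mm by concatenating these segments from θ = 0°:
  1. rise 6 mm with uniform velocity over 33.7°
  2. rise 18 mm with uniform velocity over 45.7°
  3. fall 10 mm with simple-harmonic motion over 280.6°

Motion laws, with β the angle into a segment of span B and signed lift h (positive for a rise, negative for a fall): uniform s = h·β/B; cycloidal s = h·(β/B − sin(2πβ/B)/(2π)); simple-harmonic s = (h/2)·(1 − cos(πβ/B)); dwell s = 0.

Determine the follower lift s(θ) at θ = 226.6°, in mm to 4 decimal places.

seg 1 [0°–33.7°] uniform, h=6: full span → s += 6 → s = 6.0000
seg 2 [33.7°–79.4°] uniform, h=18: full span → s += 18 → s = 24.0000
seg 3 [79.4°–360°] simple-harmonic, h=-10: θ=226.6° here. β=147.2, B=280.6. -10/2·(1 − cos(π·0.5246)) = -5.3859 → s = 18.6141

18.6141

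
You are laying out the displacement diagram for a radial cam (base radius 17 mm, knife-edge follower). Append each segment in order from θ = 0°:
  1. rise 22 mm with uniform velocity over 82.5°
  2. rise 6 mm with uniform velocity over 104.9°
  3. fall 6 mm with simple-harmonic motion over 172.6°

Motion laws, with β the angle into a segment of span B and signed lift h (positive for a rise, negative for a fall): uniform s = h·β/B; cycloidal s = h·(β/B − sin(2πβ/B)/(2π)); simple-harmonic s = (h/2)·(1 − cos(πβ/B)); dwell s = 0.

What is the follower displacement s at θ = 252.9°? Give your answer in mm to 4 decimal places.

seg 1 [0°–82.5°] uniform, h=22: full span → s += 22 → s = 22.0000
seg 2 [82.5°–187.4°] uniform, h=6: full span → s += 6 → s = 28.0000
seg 3 [187.4°–360°] simple-harmonic, h=-6: θ=252.9° here. β=65.5, B=172.6. -6/2·(1 − cos(π·0.3795)) = -1.8912 → s = 26.1088

26.1088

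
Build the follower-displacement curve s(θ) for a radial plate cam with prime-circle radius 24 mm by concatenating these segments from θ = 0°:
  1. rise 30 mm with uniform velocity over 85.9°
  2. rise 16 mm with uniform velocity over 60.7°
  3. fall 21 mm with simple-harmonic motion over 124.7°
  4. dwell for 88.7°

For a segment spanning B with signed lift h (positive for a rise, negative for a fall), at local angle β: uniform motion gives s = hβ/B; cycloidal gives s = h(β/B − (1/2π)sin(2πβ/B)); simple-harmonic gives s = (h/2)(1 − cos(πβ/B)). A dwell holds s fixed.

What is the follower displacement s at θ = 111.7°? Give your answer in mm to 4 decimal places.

seg 1 [0°–85.9°] uniform, h=30: full span → s += 30 → s = 30.0000
seg 2 [85.9°–146.6°] uniform, h=16: θ=111.7° here. β=25.8, B=60.7. 16·25.8/60.7 = 6.8007 → s = 36.8007

36.8007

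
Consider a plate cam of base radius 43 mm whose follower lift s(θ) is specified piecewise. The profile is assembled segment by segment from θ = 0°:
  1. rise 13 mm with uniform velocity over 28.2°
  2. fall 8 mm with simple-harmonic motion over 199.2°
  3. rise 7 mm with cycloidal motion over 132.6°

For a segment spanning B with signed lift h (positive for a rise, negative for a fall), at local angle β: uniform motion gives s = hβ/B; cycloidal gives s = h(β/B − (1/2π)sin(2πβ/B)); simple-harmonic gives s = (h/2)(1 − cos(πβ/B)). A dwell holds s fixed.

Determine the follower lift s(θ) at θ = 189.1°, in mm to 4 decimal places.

seg 1 [0°–28.2°] uniform, h=13: full span → s += 13 → s = 13.0000
seg 2 [28.2°–227.4°] simple-harmonic, h=-8: θ=189.1° here. β=160.9, B=199.2. -8/2·(1 − cos(π·0.8077)) = -7.2922 → s = 5.7078

5.7078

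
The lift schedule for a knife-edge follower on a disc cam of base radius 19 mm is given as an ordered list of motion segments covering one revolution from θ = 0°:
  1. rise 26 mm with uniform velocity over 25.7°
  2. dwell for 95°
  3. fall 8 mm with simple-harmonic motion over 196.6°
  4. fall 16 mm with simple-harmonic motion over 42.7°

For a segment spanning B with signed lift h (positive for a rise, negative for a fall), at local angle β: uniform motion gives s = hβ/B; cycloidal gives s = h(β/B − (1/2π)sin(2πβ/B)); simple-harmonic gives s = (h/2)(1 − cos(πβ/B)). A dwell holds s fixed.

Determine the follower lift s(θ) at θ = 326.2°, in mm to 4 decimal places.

seg 1 [0°–25.7°] uniform, h=26: full span → s += 26 → s = 26.0000
seg 2 [25.7°–120.7°] dwell: s stays 26.0000
seg 3 [120.7°–317.3°] simple-harmonic, h=-8: full span → s += -8 → s = 18.0000
seg 4 [317.3°–360°] simple-harmonic, h=-16: θ=326.2° here. β=8.9, B=42.7. -16/2·(1 − cos(π·0.2084)) = -1.6547 → s = 16.3453

16.3453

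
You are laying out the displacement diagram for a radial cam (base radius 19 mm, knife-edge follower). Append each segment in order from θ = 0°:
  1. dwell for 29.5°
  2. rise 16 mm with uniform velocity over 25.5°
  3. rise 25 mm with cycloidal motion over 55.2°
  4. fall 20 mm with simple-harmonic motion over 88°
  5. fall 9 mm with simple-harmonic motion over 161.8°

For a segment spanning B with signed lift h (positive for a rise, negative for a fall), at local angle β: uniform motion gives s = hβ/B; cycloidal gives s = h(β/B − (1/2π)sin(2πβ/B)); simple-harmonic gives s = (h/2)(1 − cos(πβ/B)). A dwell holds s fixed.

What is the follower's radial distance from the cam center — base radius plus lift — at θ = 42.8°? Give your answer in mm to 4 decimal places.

seg 1 [0°–29.5°] dwell: s stays 0.0000
seg 2 [29.5°–55°] uniform, h=16: θ=42.8° here. β=13.3, B=25.5. 16·13.3/25.5 = 8.3451 → s = 8.3451
radial distance = base radius + s = 19 + 8.3451 = 27.3451

27.3451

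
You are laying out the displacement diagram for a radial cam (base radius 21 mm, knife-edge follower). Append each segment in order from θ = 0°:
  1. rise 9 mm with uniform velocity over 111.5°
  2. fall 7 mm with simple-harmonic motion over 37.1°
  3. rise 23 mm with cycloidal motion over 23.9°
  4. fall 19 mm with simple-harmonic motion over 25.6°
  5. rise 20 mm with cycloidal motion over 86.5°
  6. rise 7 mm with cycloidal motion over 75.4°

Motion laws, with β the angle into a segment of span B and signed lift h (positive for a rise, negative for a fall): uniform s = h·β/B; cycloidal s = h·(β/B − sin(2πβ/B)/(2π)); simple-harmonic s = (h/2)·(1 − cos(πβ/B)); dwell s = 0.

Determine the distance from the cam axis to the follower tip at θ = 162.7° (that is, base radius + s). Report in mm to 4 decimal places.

seg 1 [0°–111.5°] uniform, h=9: full span → s += 9 → s = 9.0000
seg 2 [111.5°–148.6°] simple-harmonic, h=-7: full span → s += -7 → s = 2.0000
seg 3 [148.6°–172.5°] cycloidal, h=23: θ=162.7° here. β=14.1, B=23.9. 23·(0.5900 − sin(2π·0.5900)/(2π)) = 15.5297 → s = 17.5297
radial distance = base radius + s = 21 + 17.5297 = 38.5297

38.5297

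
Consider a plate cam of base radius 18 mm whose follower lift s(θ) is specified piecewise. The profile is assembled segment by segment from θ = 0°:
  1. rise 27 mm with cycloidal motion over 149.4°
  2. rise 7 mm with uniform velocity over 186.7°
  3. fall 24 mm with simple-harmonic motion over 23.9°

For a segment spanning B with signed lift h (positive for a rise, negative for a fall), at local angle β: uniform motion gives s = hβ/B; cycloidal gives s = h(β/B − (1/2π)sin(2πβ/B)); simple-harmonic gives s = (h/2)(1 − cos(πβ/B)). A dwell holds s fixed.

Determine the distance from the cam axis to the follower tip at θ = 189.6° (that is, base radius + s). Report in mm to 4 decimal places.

seg 1 [0°–149.4°] cycloidal, h=27: full span → s += 27 → s = 27.0000
seg 2 [149.4°–336.1°] uniform, h=7: θ=189.6° here. β=40.2, B=186.7. 7·40.2/186.7 = 1.5072 → s = 28.5072
radial distance = base radius + s = 18 + 28.5072 = 46.5072

46.5072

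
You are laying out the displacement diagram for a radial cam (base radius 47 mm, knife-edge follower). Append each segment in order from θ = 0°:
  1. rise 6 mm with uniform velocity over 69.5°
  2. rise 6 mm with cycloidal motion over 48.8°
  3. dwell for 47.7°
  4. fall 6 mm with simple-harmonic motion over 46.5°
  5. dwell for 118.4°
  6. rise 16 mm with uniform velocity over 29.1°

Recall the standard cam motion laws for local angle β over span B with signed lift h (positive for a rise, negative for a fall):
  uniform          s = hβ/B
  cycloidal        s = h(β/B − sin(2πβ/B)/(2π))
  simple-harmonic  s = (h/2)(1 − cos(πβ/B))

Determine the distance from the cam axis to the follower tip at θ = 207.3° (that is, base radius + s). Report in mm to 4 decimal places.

seg 1 [0°–69.5°] uniform, h=6: full span → s += 6 → s = 6.0000
seg 2 [69.5°–118.3°] cycloidal, h=6: full span → s += 6 → s = 12.0000
seg 3 [118.3°–166°] dwell: s stays 12.0000
seg 4 [166°–212.5°] simple-harmonic, h=-6: θ=207.3° here. β=41.3, B=46.5. -6/2·(1 − cos(π·0.8882)) = -5.8168 → s = 6.1832
radial distance = base radius + s = 47 + 6.1832 = 53.1832

53.1832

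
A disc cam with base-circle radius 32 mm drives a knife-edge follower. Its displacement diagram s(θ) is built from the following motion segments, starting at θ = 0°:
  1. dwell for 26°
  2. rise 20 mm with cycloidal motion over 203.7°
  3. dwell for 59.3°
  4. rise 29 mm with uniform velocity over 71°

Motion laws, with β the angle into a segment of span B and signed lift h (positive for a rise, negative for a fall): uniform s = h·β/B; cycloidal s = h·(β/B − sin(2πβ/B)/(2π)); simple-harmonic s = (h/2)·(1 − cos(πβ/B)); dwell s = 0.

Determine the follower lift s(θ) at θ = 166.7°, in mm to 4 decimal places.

seg 1 [0°–26°] dwell: s stays 0.0000
seg 2 [26°–229.7°] cycloidal, h=20: θ=166.7° here. β=140.7, B=203.7. 20·(0.6907 − sin(2π·0.6907)/(2π)) = 16.7793 → s = 16.7793

16.7793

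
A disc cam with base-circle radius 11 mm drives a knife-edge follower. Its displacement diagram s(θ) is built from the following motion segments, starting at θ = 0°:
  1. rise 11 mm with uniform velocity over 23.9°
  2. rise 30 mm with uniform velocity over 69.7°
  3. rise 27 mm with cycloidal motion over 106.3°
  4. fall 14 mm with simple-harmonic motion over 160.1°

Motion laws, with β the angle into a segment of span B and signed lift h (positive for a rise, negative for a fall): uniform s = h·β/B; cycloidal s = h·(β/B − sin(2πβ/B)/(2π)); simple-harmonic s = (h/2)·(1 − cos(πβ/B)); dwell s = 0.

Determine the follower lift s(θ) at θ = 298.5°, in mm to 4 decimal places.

seg 1 [0°–23.9°] uniform, h=11: full span → s += 11 → s = 11.0000
seg 2 [23.9°–93.6°] uniform, h=30: full span → s += 30 → s = 41.0000
seg 3 [93.6°–199.9°] cycloidal, h=27: full span → s += 27 → s = 68.0000
seg 4 [199.9°–360°] simple-harmonic, h=-14: θ=298.5° here. β=98.6, B=160.1. -14/2·(1 − cos(π·0.6159)) = -9.4921 → s = 58.5079

58.5079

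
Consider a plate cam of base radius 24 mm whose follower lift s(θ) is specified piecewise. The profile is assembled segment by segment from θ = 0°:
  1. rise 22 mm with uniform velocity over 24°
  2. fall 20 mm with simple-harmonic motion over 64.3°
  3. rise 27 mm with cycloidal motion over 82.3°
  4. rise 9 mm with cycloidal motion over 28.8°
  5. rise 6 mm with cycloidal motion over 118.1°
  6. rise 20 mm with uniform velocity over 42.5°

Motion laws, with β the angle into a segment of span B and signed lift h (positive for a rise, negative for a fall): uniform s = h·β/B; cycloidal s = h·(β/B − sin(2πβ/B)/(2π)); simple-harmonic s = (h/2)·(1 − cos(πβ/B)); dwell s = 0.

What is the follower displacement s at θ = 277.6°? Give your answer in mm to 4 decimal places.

seg 1 [0°–24°] uniform, h=22: full span → s += 22 → s = 22.0000
seg 2 [24°–88.3°] simple-harmonic, h=-20: full span → s += -20 → s = 2.0000
seg 3 [88.3°–170.6°] cycloidal, h=27: full span → s += 27 → s = 29.0000
seg 4 [170.6°–199.4°] cycloidal, h=9: full span → s += 9 → s = 38.0000
seg 5 [199.4°–317.5°] cycloidal, h=6: θ=277.6° here. β=78.2, B=118.1. 6·(0.6622 − sin(2π·0.6622)/(2π)) = 4.7860 → s = 42.7860

42.7860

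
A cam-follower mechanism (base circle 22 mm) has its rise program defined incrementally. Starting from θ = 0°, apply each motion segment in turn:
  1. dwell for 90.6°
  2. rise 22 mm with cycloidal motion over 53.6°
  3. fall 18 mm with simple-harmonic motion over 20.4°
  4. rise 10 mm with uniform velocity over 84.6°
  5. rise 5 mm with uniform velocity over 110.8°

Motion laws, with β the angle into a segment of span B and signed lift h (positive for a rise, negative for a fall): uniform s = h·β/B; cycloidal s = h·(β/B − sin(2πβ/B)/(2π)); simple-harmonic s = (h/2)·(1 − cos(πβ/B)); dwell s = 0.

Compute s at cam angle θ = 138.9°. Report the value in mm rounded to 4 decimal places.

seg 1 [0°–90.6°] dwell: s stays 0.0000
seg 2 [90.6°–144.2°] cycloidal, h=22: θ=138.9° here. β=48.3, B=53.6. 22·(0.9011 − sin(2π·0.9011)/(2π)) = 21.8627 → s = 21.8627

21.8627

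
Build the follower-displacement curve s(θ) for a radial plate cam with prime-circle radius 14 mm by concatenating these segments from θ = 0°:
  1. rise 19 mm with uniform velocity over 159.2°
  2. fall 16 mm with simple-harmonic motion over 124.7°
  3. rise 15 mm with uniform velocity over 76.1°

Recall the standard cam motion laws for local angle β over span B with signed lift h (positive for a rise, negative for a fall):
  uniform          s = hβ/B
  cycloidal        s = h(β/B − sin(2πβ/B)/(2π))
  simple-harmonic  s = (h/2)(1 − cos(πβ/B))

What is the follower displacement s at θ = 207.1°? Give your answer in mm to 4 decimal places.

seg 1 [0°–159.2°] uniform, h=19: full span → s += 19 → s = 19.0000
seg 2 [159.2°–283.9°] simple-harmonic, h=-16: θ=207.1° here. β=47.9, B=124.7. -16/2·(1 − cos(π·0.3841)) = -5.1516 → s = 13.8484

13.8484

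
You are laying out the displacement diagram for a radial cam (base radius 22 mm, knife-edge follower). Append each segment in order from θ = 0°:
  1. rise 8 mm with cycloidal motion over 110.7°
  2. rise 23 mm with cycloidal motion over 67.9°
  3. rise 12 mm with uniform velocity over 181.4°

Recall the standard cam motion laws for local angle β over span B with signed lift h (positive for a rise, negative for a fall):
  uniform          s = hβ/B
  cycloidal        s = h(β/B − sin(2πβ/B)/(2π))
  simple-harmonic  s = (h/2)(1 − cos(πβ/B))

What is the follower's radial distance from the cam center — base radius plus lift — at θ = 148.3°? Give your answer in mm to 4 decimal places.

seg 1 [0°–110.7°] cycloidal, h=8: full span → s += 8 → s = 8.0000
seg 2 [110.7°–178.6°] cycloidal, h=23: θ=148.3° here. β=37.6, B=67.9. 23·(0.5538 − sin(2π·0.5538)/(2π)) = 13.9494 → s = 21.9494
radial distance = base radius + s = 22 + 21.9494 = 43.9494

43.9494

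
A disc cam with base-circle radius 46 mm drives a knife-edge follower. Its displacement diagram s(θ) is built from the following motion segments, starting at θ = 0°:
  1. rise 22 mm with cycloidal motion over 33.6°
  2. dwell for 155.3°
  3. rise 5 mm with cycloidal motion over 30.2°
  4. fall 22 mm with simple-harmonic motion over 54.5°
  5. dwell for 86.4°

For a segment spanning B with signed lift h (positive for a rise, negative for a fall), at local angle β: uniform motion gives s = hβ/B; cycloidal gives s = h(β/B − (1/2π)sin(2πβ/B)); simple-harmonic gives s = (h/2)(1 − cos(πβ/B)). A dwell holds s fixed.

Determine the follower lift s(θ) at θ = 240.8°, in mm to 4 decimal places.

seg 1 [0°–33.6°] cycloidal, h=22: full span → s += 22 → s = 22.0000
seg 2 [33.6°–188.9°] dwell: s stays 22.0000
seg 3 [188.9°–219.1°] cycloidal, h=5: full span → s += 5 → s = 27.0000
seg 4 [219.1°–273.6°] simple-harmonic, h=-22: θ=240.8° here. β=21.7, B=54.5. -22/2·(1 − cos(π·0.3982)) = -7.5406 → s = 19.4594

19.4594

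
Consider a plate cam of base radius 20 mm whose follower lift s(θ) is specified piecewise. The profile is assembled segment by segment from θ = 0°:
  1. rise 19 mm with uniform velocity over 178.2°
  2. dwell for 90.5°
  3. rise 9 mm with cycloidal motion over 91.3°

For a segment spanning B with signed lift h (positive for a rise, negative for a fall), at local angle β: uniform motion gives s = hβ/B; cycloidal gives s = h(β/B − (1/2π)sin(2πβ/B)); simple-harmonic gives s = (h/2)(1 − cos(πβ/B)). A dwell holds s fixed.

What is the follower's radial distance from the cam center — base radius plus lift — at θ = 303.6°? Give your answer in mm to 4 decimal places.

seg 1 [0°–178.2°] uniform, h=19: full span → s += 19 → s = 19.0000
seg 2 [178.2°–268.7°] dwell: s stays 19.0000
seg 3 [268.7°–360°] cycloidal, h=9: θ=303.6° here. β=34.9, B=91.3. 9·(0.3823 − sin(2π·0.3823)/(2π)) = 2.4747 → s = 21.4747
radial distance = base radius + s = 20 + 21.4747 = 41.4747

41.4747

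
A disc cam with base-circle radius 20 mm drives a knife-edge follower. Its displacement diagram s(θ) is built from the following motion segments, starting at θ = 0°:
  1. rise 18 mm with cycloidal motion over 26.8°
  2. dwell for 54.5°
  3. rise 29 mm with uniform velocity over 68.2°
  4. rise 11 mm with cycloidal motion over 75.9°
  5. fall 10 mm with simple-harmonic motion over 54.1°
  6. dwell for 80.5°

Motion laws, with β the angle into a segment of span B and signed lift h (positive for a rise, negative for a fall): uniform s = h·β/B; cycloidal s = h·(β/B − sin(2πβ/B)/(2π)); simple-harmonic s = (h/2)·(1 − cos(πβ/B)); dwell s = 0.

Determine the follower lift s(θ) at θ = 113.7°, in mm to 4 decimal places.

seg 1 [0°–26.8°] cycloidal, h=18: full span → s += 18 → s = 18.0000
seg 2 [26.8°–81.3°] dwell: s stays 18.0000
seg 3 [81.3°–149.5°] uniform, h=29: θ=113.7° here. β=32.4, B=68.2. 29·32.4/68.2 = 13.7771 → s = 31.7771

31.7771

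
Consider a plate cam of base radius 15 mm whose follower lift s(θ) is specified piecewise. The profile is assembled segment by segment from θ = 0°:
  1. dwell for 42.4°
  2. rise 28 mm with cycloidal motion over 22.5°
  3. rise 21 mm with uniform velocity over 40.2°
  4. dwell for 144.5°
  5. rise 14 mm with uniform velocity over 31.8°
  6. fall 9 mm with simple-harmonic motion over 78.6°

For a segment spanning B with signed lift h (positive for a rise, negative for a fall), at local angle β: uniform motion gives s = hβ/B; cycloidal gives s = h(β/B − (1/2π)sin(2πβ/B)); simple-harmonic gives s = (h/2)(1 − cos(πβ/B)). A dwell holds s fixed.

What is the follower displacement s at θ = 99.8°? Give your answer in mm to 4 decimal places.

seg 1 [0°–42.4°] dwell: s stays 0.0000
seg 2 [42.4°–64.9°] cycloidal, h=28: full span → s += 28 → s = 28.0000
seg 3 [64.9°–105.1°] uniform, h=21: θ=99.8° here. β=34.9, B=40.2. 21·34.9/40.2 = 18.2313 → s = 46.2313

46.2313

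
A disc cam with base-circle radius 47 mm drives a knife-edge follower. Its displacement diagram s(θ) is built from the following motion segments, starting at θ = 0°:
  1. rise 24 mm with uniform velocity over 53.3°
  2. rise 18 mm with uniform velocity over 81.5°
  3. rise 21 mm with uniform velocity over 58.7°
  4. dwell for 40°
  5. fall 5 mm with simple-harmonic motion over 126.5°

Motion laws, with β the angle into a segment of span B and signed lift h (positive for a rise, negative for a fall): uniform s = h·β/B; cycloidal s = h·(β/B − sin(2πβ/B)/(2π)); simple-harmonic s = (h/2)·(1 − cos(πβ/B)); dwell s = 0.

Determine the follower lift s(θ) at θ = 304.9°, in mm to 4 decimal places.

seg 1 [0°–53.3°] uniform, h=24: full span → s += 24 → s = 24.0000
seg 2 [53.3°–134.8°] uniform, h=18: full span → s += 18 → s = 42.0000
seg 3 [134.8°–193.5°] uniform, h=21: full span → s += 21 → s = 63.0000
seg 4 [193.5°–233.5°] dwell: s stays 63.0000
seg 5 [233.5°–360°] simple-harmonic, h=-5: θ=304.9° here. β=71.4, B=126.5. -5/2·(1 − cos(π·0.5644)) = -3.0026 → s = 59.9974

59.9974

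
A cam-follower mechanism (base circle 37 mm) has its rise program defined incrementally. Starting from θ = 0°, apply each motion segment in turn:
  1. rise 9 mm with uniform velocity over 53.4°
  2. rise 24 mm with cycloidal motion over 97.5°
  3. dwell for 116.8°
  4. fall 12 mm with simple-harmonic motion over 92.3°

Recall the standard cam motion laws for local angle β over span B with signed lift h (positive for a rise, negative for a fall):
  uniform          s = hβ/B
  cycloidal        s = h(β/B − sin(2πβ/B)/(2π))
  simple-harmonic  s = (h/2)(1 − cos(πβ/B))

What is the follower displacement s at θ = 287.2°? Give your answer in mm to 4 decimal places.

seg 1 [0°–53.4°] uniform, h=9: full span → s += 9 → s = 9.0000
seg 2 [53.4°–150.9°] cycloidal, h=24: full span → s += 24 → s = 33.0000
seg 3 [150.9°–267.7°] dwell: s stays 33.0000
seg 4 [267.7°–360°] simple-harmonic, h=-12: θ=287.2° here. β=19.5, B=92.3. -12/2·(1 − cos(π·0.2113)) = -1.2738 → s = 31.7262

31.7262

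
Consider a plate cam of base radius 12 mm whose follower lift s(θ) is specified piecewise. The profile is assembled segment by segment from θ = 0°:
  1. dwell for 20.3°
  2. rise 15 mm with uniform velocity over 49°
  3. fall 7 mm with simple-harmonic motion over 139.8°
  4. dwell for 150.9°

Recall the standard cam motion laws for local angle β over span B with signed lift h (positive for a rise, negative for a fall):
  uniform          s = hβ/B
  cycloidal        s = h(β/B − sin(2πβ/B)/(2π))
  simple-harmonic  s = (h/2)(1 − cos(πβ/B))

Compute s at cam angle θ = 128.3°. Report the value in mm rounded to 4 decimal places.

seg 1 [0°–20.3°] dwell: s stays 0.0000
seg 2 [20.3°–69.3°] uniform, h=15: full span → s += 15 → s = 15.0000
seg 3 [69.3°–209.1°] simple-harmonic, h=-7: θ=128.3° here. β=59, B=139.8. -7/2·(1 − cos(π·0.4220)) = -2.6512 → s = 12.3488

12.3488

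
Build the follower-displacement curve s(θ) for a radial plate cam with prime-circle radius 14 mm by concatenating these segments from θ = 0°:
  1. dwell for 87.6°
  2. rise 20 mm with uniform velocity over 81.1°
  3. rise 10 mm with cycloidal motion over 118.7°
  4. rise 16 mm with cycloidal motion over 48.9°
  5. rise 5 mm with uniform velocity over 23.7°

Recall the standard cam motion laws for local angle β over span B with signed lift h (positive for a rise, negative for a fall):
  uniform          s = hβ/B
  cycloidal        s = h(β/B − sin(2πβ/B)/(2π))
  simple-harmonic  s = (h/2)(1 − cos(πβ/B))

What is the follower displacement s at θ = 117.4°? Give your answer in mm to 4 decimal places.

seg 1 [0°–87.6°] dwell: s stays 0.0000
seg 2 [87.6°–168.7°] uniform, h=20: θ=117.4° here. β=29.8, B=81.1. 20·29.8/81.1 = 7.3490 → s = 7.3490

7.3490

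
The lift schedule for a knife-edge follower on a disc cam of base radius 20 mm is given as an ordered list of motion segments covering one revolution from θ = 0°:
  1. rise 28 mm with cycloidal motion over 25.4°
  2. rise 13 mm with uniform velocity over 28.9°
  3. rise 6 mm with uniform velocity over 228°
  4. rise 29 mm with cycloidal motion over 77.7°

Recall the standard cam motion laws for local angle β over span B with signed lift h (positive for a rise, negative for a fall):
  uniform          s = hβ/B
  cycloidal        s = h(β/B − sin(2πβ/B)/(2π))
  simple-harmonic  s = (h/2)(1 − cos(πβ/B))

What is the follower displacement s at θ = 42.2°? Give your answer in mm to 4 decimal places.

seg 1 [0°–25.4°] cycloidal, h=28: full span → s += 28 → s = 28.0000
seg 2 [25.4°–54.3°] uniform, h=13: θ=42.2° here. β=16.8, B=28.9. 13·16.8/28.9 = 7.5571 → s = 35.5571

35.5571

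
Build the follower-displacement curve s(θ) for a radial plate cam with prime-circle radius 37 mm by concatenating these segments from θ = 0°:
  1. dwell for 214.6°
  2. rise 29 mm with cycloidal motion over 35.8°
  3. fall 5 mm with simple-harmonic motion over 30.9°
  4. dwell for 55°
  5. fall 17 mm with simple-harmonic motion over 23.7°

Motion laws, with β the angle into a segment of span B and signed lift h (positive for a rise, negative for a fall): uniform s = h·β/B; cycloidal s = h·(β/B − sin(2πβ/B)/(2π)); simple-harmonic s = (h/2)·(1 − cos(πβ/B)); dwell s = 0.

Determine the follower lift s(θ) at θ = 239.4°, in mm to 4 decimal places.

seg 1 [0°–214.6°] dwell: s stays 0.0000
seg 2 [214.6°–250.4°] cycloidal, h=29: θ=239.4° here. β=24.8, B=35.8. 29·(0.6927 − sin(2π·0.6927)/(2π)) = 24.4094 → s = 24.4094

24.4094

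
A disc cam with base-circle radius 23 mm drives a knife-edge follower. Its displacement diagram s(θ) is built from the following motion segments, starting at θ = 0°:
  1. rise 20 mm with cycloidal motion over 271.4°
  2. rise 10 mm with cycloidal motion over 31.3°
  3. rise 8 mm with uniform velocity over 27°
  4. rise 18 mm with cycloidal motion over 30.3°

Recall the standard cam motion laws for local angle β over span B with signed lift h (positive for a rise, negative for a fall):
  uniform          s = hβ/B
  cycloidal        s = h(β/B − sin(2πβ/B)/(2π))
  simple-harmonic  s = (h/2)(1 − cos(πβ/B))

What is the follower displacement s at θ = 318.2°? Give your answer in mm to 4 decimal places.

seg 1 [0°–271.4°] cycloidal, h=20: full span → s += 20 → s = 20.0000
seg 2 [271.4°–302.7°] cycloidal, h=10: full span → s += 10 → s = 30.0000
seg 3 [302.7°–329.7°] uniform, h=8: θ=318.2° here. β=15.5, B=27. 8·15.5/27 = 4.5926 → s = 34.5926

34.5926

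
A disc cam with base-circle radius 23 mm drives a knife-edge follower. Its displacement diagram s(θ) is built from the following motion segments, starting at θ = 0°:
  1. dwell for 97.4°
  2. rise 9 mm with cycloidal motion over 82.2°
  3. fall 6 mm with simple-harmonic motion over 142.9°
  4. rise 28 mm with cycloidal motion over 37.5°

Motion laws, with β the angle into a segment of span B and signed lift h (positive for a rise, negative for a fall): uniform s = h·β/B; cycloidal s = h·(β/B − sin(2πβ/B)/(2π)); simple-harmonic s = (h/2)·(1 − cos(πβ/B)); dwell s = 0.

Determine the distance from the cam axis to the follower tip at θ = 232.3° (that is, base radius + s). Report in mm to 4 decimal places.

seg 1 [0°–97.4°] dwell: s stays 0.0000
seg 2 [97.4°–179.6°] cycloidal, h=9: full span → s += 9 → s = 9.0000
seg 3 [179.6°–322.5°] simple-harmonic, h=-6: θ=232.3° here. β=52.7, B=142.9. -6/2·(1 − cos(π·0.3688)) = -1.7981 → s = 7.2019
radial distance = base radius + s = 23 + 7.2019 = 30.2019

30.2019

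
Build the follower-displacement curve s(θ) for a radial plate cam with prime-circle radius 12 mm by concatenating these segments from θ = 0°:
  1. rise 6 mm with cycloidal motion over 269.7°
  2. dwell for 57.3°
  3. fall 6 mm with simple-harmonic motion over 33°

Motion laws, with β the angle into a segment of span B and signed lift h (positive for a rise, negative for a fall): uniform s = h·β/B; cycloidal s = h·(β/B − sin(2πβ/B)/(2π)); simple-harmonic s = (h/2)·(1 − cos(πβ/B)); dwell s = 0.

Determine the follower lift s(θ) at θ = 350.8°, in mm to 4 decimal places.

seg 1 [0°–269.7°] cycloidal, h=6: full span → s += 6 → s = 6.0000
seg 2 [269.7°–327°] dwell: s stays 6.0000
seg 3 [327°–360°] simple-harmonic, h=-6: θ=350.8° here. β=23.8, B=33. -6/2·(1 − cos(π·0.7212)) = -4.9211 → s = 1.0789

1.0789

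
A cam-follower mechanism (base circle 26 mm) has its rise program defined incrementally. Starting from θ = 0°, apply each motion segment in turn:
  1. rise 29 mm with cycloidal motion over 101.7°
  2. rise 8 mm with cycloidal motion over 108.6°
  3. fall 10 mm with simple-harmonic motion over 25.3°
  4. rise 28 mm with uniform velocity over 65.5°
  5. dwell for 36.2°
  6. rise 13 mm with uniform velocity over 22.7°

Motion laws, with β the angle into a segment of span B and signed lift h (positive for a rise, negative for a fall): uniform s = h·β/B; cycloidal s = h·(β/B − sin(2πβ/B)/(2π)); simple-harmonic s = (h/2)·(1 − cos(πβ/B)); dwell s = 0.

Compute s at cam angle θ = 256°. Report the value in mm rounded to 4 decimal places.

seg 1 [0°–101.7°] cycloidal, h=29: full span → s += 29 → s = 29.0000
seg 2 [101.7°–210.3°] cycloidal, h=8: full span → s += 8 → s = 37.0000
seg 3 [210.3°–235.6°] simple-harmonic, h=-10: full span → s += -10 → s = 27.0000
seg 4 [235.6°–301.1°] uniform, h=28: θ=256° here. β=20.4, B=65.5. 28·20.4/65.5 = 8.7206 → s = 35.7206

35.7206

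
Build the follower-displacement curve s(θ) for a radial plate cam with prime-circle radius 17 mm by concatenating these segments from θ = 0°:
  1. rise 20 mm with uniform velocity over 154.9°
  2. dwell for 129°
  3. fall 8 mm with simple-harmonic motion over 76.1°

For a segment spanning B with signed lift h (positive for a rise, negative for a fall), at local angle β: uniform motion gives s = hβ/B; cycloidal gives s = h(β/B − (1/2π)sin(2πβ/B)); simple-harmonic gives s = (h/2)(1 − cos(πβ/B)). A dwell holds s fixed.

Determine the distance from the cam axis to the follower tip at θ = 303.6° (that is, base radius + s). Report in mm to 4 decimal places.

seg 1 [0°–154.9°] uniform, h=20: full span → s += 20 → s = 20.0000
seg 2 [154.9°–283.9°] dwell: s stays 20.0000
seg 3 [283.9°–360°] simple-harmonic, h=-8: θ=303.6° here. β=19.7, B=76.1. -8/2·(1 − cos(π·0.2589)) = -1.2515 → s = 18.7485
radial distance = base radius + s = 17 + 18.7485 = 35.7485

35.7485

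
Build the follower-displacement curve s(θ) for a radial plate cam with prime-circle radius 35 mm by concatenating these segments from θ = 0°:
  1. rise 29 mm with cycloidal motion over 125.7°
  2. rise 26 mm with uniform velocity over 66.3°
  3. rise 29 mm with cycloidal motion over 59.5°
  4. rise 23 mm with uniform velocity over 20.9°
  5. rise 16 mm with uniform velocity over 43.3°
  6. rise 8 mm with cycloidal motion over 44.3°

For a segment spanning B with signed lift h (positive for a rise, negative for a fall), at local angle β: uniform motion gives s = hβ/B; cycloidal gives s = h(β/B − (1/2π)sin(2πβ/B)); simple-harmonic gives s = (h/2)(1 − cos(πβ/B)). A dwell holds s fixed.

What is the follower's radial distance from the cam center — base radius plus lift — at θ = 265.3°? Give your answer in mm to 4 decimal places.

seg 1 [0°–125.7°] cycloidal, h=29: full span → s += 29 → s = 29.0000
seg 2 [125.7°–192°] uniform, h=26: full span → s += 26 → s = 55.0000
seg 3 [192°–251.5°] cycloidal, h=29: full span → s += 29 → s = 84.0000
seg 4 [251.5°–272.4°] uniform, h=23: θ=265.3° here. β=13.8, B=20.9. 23·13.8/20.9 = 15.1866 → s = 99.1866
radial distance = base radius + s = 35 + 99.1866 = 134.1866

134.1866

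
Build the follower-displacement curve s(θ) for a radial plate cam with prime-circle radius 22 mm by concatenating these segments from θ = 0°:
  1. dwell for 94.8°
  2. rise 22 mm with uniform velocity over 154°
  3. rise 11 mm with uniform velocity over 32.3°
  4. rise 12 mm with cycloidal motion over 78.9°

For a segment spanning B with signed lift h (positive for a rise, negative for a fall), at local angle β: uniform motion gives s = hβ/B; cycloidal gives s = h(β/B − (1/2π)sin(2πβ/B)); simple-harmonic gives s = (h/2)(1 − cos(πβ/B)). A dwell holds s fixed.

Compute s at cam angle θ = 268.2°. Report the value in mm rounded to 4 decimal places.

seg 1 [0°–94.8°] dwell: s stays 0.0000
seg 2 [94.8°–248.8°] uniform, h=22: full span → s += 22 → s = 22.0000
seg 3 [248.8°–281.1°] uniform, h=11: θ=268.2° here. β=19.4, B=32.3. 11·19.4/32.3 = 6.6068 → s = 28.6068

28.6068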